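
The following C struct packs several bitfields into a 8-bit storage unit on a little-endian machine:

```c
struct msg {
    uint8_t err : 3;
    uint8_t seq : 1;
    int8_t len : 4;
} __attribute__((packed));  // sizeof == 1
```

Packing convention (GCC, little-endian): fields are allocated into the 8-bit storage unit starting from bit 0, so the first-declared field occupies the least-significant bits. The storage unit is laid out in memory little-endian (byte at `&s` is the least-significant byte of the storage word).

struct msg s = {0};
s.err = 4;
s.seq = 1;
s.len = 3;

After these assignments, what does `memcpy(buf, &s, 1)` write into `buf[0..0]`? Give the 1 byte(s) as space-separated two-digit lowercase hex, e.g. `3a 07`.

3c

[0+:3] err=4 & 0x7 = 0x4; word=0x04
[3+:1] seq=1 & 0x1 = 0x1; word=0x0c
[4+:4] len=3 & 0xf = 0x3; word=0x3c
word = 0x3c → little-endian bytes:
  [0]=0x3c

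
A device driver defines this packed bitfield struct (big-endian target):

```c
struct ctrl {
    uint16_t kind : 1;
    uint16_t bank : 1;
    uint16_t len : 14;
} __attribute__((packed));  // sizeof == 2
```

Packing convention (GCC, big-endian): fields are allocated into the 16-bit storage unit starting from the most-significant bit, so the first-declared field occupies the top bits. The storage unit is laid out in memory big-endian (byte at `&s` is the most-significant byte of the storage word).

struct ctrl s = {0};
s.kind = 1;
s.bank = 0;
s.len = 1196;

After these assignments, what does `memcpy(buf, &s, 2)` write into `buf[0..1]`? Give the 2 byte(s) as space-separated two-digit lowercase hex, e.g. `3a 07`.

84 ac

kind (1b) val=1 bits=0x1 at bit 15: 0x8000
bank (1b) val=0 bits=0x0 at bit 14: 0x8000
len (14b) val=1196 bits=0x4ac at bit 0: 0x84ac
word = 0x84ac → big-endian bytes:
  [0]=0x84  [1]=0xac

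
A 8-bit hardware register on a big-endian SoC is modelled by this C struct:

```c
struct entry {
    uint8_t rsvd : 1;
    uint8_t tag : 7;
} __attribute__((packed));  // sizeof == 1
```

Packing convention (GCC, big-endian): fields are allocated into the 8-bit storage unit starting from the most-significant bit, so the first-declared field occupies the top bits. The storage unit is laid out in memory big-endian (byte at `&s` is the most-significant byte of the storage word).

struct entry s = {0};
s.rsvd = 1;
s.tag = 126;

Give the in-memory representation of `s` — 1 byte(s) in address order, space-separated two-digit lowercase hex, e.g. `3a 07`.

[7+:1] rsvd=1 & 0x1 = 0x1; word=0x80
[0+:7] tag=126 & 0x7f = 0x7e; word=0xfe
word = 0xfe → big-endian bytes:
  [0]=0xfe

fe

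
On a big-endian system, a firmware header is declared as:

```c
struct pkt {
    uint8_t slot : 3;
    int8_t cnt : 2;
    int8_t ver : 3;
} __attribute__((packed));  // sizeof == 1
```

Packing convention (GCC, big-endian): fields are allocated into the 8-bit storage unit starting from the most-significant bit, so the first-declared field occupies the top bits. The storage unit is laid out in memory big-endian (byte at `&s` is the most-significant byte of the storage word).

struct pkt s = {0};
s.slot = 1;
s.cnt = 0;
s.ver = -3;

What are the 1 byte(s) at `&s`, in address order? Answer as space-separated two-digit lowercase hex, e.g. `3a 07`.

slot (3b) val=1 bits=0x1 at bit 5: 0x20
cnt (2b) val=0 bits=0x0 at bit 3: 0x20
ver (3b) val=-3 bits=0x5 at bit 0: 0x25
word = 0x25 → big-endian bytes:
  [0]=0x25

25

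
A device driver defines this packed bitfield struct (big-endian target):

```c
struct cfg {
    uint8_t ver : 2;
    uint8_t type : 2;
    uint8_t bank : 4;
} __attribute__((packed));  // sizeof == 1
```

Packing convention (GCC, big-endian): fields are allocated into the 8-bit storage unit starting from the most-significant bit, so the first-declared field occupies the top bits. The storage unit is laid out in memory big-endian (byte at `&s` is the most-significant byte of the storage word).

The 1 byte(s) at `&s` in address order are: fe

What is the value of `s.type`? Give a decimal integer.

3

[0]=0xfe (big-endian) → word 0xfe
ver [6+:2] = (word>>6) & 0x3 = 3
type [4+:2] = (word>>4) & 0x3 = 3  ←
bank [0+:4] = (word>>0) & 0xf = 14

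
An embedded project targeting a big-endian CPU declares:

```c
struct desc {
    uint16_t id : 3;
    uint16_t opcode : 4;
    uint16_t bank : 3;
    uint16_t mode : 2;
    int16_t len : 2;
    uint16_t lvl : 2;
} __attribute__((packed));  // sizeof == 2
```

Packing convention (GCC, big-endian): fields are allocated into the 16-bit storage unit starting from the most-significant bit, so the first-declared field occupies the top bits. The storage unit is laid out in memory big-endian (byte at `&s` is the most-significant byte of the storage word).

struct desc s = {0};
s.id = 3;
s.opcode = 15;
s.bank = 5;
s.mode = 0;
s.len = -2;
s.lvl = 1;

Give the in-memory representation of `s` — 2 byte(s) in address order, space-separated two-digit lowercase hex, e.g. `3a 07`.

id:3 = 3 → 0x3 << 13 → word 0x6000
opcode:4 = 15 → 0xf << 9 → word 0x7e00
bank:3 = 5 → 0x5 << 6 → word 0x7f40
mode:2 = 0 → 0x0 << 4 → word 0x7f40
len:2 = -2 → 0x2 << 2 → word 0x7f48
lvl:2 = 1 → 0x1 << 0 → word 0x7f49
word = 0x7f49 → big-endian bytes:
  [0]=0x7f  [1]=0x49

7f 49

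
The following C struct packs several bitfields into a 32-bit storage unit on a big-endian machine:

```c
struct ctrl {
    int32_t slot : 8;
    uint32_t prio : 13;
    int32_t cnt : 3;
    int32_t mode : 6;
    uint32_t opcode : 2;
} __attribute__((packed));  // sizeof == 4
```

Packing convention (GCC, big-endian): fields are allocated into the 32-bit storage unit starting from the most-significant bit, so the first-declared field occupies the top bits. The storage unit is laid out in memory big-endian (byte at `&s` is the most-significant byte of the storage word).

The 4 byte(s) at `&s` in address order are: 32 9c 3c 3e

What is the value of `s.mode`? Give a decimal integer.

15

[0]=0x32 [1]=0x9c [2]=0x3c [3]=0x3e (big-endian) → word 0x329c3c3e
slot [24+:8] = (word>>24) & 0xff = 50
prio [11+:13] = (word>>11) & 0x1fff = 4999
cnt [8+:3] = (word>>8) & 0x7 = 4
mode [2+:6] = (word>>2) & 0x3f = 15  ←
opcode [0+:2] = (word>>0) & 0x3 = 2
mode signed 6b, MSB=0: value = 15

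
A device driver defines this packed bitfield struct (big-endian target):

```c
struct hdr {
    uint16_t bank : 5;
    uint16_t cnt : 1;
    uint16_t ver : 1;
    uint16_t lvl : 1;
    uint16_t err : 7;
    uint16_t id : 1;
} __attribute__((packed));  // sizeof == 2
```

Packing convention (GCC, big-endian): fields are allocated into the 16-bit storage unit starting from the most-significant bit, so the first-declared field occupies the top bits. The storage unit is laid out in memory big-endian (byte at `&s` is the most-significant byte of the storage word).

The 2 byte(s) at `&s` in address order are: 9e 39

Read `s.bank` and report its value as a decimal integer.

19

[0]=0x9e [1]=0x39 (big-endian) → word 0x9e39
bank:5 @ bit 11 → (0x9e39>>11)&0x1f = 0x13  ←
cnt:1 @ bit 10 → (0x9e39>>10)&0x1 = 0x1
ver:1 @ bit 9 → (0x9e39>>9)&0x1 = 0x1
lvl:1 @ bit 8 → (0x9e39>>8)&0x1 = 0x0
err:7 @ bit 1 → (0x9e39>>1)&0x7f = 0x1c
id:1 @ bit 0 → (0x9e39>>0)&0x1 = 0x1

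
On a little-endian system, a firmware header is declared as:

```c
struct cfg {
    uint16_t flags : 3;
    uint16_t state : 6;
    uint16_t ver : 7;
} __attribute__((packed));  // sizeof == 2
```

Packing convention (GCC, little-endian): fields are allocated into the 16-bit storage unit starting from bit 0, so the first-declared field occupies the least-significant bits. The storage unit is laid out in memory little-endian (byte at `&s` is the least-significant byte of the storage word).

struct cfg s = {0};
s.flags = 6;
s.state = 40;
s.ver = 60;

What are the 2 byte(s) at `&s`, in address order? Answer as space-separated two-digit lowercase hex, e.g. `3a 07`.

46 79

flags (3b) val=6 bits=0x6 at bit 0: 0x0006
state (6b) val=40 bits=0x28 at bit 3: 0x0146
ver (7b) val=60 bits=0x3c at bit 9: 0x7946
word = 0x7946 → little-endian bytes:
  [0]=0x46  [1]=0x79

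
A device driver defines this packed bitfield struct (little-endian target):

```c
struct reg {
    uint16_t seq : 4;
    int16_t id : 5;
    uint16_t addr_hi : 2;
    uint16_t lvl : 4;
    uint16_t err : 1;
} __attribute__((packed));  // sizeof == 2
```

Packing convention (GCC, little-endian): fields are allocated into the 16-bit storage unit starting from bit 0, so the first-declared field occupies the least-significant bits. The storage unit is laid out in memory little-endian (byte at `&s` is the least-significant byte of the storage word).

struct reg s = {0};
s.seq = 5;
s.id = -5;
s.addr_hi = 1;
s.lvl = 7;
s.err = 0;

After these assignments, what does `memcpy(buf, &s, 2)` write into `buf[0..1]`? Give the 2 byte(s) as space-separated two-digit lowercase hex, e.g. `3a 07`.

seq:4 = 5 → 0x5 << 0 → word 0x0005
id:5 = -5 → 0x1b << 4 → word 0x01b5
addr_hi:2 = 1 → 0x1 << 9 → word 0x03b5
lvl:4 = 7 → 0x7 << 11 → word 0x3bb5
err:1 = 0 → 0x0 << 15 → word 0x3bb5
word = 0x3bb5 → little-endian bytes:
  [0]=0xb5  [1]=0x3b

b5 3b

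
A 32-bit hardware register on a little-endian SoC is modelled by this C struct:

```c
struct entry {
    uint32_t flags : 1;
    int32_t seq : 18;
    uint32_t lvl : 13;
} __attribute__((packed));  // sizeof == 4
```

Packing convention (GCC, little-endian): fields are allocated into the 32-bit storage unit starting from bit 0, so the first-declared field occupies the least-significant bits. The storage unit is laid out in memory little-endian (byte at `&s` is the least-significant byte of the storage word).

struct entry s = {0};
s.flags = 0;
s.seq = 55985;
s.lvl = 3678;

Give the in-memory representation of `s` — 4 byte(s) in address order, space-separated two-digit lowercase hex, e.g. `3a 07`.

62 b5 f1 72

[0+:1] flags=0 & 0x1 = 0x0; word=0x00000000
[1+:18] seq=55985 & 0x3ffff = 0xdab1; word=0x0001b562
[19+:13] lvl=3678 & 0x1fff = 0xe5e; word=0x72f1b562
word = 0x72f1b562 → little-endian bytes:
  [0]=0x62  [1]=0xb5  [2]=0xf1  [3]=0x72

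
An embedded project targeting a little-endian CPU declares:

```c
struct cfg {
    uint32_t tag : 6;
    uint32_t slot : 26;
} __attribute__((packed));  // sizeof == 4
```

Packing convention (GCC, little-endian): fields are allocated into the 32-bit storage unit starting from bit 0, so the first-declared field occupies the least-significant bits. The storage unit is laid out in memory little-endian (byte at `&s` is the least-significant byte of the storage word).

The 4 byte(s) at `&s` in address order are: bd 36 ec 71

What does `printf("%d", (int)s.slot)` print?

29864154

[0]=0xbd [1]=0x36 [2]=0xec [3]=0x71 (little-endian) → word 0x71ec36bd
tag [0+:6] = (word>>0) & 0x3f = 61
slot [6+:26] = (word>>6) & 0x3ffffff = 29864154  ←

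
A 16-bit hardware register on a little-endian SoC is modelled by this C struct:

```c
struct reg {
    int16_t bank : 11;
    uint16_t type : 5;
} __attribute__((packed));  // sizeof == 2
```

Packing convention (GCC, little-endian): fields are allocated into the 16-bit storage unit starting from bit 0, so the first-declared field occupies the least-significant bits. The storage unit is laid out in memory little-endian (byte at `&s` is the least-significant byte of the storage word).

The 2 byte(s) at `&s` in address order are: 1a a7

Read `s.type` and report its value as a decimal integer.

[0]=0x1a [1]=0xa7 (little-endian) → word 0xa71a
bank [0+:11] = (word>>0) & 0x7ff = 1818
type [11+:5] = (word>>11) & 0x1f = 20  ←

20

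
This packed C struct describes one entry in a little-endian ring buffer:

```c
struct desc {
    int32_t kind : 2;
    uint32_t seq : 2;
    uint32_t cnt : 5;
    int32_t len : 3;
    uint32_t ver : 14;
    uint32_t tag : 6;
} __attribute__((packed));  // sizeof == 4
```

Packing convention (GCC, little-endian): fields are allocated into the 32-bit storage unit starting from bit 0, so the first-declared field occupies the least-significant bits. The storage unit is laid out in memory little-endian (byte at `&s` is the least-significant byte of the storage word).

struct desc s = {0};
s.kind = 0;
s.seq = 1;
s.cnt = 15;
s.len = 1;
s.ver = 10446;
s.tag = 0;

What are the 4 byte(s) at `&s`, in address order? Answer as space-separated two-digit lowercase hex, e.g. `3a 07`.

kind:2 = 0 → 0x0 << 0 → word 0x00000000
seq:2 = 1 → 0x1 << 2 → word 0x00000004
cnt:5 = 15 → 0xf << 4 → word 0x000000f4
len:3 = 1 → 0x1 << 9 → word 0x000002f4
ver:14 = 10446 → 0x28ce << 12 → word 0x028ce2f4
tag:6 = 0 → 0x0 << 26 → word 0x028ce2f4
word = 0x028ce2f4 → little-endian bytes:
  [0]=0xf4  [1]=0xe2  [2]=0x8c  [3]=0x02

f4 e2 8c 02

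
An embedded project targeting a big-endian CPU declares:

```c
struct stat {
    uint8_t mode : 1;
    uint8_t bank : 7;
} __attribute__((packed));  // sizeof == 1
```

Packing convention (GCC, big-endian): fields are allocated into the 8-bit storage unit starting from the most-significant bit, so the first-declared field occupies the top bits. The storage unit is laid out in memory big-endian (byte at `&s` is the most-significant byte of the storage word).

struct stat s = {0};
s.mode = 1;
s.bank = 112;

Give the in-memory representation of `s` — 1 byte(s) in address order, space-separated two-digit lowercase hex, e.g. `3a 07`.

mode (1b) val=1 bits=0x1 at bit 7: 0x80
bank (7b) val=112 bits=0x70 at bit 0: 0xf0
word = 0xf0 → big-endian bytes:
  [0]=0xf0

f0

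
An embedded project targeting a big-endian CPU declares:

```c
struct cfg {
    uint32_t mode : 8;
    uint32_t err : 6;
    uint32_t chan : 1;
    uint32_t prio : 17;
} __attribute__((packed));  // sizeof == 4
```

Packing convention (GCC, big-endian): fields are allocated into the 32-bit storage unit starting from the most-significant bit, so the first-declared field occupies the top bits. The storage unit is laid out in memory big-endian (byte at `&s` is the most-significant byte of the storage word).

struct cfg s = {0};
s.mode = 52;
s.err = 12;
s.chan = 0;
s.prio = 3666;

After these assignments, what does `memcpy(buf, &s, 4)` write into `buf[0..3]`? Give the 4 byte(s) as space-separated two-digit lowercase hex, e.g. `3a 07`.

[24+:8] mode=52 & 0xff = 0x34; word=0x34000000
[18+:6] err=12 & 0x3f = 0xc; word=0x34300000
[17+:1] chan=0 & 0x1 = 0x0; word=0x34300000
[0+:17] prio=3666 & 0x1ffff = 0xe52; word=0x34300e52
word = 0x34300e52 → big-endian bytes:
  [0]=0x34  [1]=0x30  [2]=0x0e  [3]=0x52

34 30 0e 52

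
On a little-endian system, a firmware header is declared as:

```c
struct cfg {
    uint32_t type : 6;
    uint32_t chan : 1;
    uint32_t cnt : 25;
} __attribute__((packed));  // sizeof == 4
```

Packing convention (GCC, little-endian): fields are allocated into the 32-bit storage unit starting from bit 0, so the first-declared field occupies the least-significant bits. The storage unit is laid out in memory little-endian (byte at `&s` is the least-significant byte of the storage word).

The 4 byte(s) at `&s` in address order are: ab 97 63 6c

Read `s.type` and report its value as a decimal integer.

[0]=0xab [1]=0x97 [2]=0x63 [3]=0x6c (little-endian) → word 0x6c6397ab
type:6 @ bit 0 → (0x6c6397ab>>0)&0x3f = 0x2b  ←
chan:1 @ bit 6 → (0x6c6397ab>>6)&0x1 = 0x0
cnt:25 @ bit 7 → (0x6c6397ab>>7)&0x1ffffff = 0xd8c72f

43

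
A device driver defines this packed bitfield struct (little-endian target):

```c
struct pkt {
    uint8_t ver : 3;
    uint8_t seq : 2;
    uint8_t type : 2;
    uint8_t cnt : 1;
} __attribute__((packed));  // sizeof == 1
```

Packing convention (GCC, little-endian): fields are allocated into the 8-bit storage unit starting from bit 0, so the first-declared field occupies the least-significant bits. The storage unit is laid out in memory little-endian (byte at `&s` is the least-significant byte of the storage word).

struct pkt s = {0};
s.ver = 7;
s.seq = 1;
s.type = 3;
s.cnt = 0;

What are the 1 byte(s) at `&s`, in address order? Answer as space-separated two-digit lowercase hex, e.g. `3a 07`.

ver:3 = 7 → 0x7 << 0 → word 0x07
seq:2 = 1 → 0x1 << 3 → word 0x0f
type:2 = 3 → 0x3 << 5 → word 0x6f
cnt:1 = 0 → 0x0 << 7 → word 0x6f
word = 0x6f → little-endian bytes:
  [0]=0x6f

6f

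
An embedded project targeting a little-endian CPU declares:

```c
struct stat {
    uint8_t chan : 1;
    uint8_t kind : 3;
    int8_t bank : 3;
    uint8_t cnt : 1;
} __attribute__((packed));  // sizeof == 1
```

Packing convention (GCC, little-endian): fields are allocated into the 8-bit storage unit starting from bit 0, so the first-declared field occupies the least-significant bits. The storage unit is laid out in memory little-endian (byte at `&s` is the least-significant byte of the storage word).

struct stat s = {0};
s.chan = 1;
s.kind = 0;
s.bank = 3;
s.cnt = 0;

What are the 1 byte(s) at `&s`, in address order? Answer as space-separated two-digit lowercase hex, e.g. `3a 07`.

chan:1 = 1 → 0x1 << 0 → word 0x01
kind:3 = 0 → 0x0 << 1 → word 0x01
bank:3 = 3 → 0x3 << 4 → word 0x31
cnt:1 = 0 → 0x0 << 7 → word 0x31
word = 0x31 → little-endian bytes:
  [0]=0x31

31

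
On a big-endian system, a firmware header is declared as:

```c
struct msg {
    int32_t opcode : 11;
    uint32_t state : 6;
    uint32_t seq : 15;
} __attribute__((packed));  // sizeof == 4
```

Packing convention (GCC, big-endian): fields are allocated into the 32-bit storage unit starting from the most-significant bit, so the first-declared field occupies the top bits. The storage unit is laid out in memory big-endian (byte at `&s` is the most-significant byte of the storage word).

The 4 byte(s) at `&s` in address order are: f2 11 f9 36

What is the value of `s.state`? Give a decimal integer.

[0]=0xf2 [1]=0x11 [2]=0xf9 [3]=0x36 (big-endian) → word 0xf211f936
opcode [21+:11] = (word>>21) & 0x7ff = 1936
state [15+:6] = (word>>15) & 0x3f = 35  ←
seq [0+:15] = (word>>0) & 0x7fff = 31030

35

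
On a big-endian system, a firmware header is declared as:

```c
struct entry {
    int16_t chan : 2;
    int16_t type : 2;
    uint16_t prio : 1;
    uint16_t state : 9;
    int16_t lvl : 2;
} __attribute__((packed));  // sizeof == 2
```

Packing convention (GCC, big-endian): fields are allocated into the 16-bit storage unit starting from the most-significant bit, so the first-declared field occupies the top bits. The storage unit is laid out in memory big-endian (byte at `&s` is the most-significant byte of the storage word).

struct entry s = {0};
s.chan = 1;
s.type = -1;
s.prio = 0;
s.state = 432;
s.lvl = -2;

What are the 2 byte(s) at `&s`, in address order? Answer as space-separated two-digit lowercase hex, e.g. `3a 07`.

76 c2

[14+:2] chan=1 & 0x3 = 0x1; word=0x4000
[12+:2] type=-1 & 0x3 = 0x3; word=0x7000
[11+:1] prio=0 & 0x1 = 0x0; word=0x7000
[2+:9] state=432 & 0x1ff = 0x1b0; word=0x76c0
[0+:2] lvl=-2 & 0x3 = 0x2; word=0x76c2
word = 0x76c2 → big-endian bytes:
  [0]=0x76  [1]=0xc2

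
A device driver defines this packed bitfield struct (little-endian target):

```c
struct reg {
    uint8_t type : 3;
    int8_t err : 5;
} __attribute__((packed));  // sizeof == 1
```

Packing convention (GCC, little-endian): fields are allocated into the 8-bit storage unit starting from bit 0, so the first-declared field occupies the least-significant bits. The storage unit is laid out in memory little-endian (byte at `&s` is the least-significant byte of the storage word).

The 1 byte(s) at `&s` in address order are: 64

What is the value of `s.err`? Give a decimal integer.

12

[0]=0x64 (little-endian) → word 0x64
type:3 @ bit 0 → (0x64>>0)&0x7 = 0x4
err:5 @ bit 3 → (0x64>>3)&0x1f = 0xc  ←
err signed 5b, MSB=0: value = 12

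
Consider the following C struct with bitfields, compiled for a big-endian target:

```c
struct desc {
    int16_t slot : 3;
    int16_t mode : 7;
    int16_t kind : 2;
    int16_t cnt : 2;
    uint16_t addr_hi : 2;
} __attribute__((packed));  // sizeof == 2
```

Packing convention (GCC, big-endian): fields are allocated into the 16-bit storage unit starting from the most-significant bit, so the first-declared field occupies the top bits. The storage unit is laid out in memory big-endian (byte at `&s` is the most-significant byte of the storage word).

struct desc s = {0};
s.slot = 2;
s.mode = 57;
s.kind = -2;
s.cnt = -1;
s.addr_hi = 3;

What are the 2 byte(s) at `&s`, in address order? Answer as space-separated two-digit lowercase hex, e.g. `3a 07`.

4e 6f

[13+:3] slot=2 & 0x7 = 0x2; word=0x4000
[6+:7] mode=57 & 0x7f = 0x39; word=0x4e40
[4+:2] kind=-2 & 0x3 = 0x2; word=0x4e60
[2+:2] cnt=-1 & 0x3 = 0x3; word=0x4e6c
[0+:2] addr_hi=3 & 0x3 = 0x3; word=0x4e6f
word = 0x4e6f → big-endian bytes:
  [0]=0x4e  [1]=0x6f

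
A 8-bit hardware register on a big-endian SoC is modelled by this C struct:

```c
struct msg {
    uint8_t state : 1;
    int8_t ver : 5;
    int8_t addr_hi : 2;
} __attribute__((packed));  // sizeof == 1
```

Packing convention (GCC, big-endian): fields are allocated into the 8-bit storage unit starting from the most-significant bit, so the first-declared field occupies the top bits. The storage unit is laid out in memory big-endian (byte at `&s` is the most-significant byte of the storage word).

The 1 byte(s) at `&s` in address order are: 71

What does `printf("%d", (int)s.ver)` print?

-4

[0]=0x71 (big-endian) → word 0x71
state [7+:1] = (word>>7) & 0x1 = 0
ver [2+:5] = (word>>2) & 0x1f = 28  ←
addr_hi [0+:2] = (word>>0) & 0x3 = 1
ver signed 5b, MSB=1: 28 - 32 = -4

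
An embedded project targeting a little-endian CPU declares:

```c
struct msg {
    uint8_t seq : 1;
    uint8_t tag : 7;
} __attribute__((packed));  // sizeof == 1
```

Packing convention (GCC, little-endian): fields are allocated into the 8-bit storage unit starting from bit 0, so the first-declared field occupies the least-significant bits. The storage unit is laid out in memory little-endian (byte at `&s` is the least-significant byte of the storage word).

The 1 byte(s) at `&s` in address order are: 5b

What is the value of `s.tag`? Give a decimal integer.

[0]=0x5b (little-endian) → word 0x5b
seq:1 @ bit 0 → (0x5b>>0)&0x1 = 0x1
tag:7 @ bit 1 → (0x5b>>1)&0x7f = 0x2d  ←

45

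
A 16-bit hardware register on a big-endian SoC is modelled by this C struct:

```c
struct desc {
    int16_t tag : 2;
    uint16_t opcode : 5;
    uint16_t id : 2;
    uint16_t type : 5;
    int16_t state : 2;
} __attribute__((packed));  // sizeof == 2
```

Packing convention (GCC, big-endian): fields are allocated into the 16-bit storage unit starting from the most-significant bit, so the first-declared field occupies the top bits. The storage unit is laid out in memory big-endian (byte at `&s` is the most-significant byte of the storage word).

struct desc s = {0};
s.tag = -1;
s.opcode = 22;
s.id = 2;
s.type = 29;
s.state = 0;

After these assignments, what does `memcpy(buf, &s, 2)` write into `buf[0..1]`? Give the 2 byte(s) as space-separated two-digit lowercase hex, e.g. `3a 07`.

ed 74

tag:2 = -1 → 0x3 << 14 → word 0xc000
opcode:5 = 22 → 0x16 << 9 → word 0xec00
id:2 = 2 → 0x2 << 7 → word 0xed00
type:5 = 29 → 0x1d << 2 → word 0xed74
state:2 = 0 → 0x0 << 0 → word 0xed74
word = 0xed74 → big-endian bytes:
  [0]=0xed  [1]=0x74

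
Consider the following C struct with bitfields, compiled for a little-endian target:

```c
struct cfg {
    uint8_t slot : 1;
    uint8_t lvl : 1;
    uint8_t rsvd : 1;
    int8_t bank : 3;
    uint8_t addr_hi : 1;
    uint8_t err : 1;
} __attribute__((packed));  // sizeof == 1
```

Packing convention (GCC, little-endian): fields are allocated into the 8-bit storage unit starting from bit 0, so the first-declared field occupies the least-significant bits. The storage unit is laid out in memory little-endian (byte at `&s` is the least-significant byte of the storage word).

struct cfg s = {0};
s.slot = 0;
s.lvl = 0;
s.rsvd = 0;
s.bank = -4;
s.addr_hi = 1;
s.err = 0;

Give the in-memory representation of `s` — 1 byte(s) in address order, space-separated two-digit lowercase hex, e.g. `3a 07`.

slot (1b) val=0 bits=0x0 at bit 0: 0x00
lvl (1b) val=0 bits=0x0 at bit 1: 0x00
rsvd (1b) val=0 bits=0x0 at bit 2: 0x00
bank (3b) val=-4 bits=0x4 at bit 3: 0x20
addr_hi (1b) val=1 bits=0x1 at bit 6: 0x60
err (1b) val=0 bits=0x0 at bit 7: 0x60
word = 0x60 → little-endian bytes:
  [0]=0x60

60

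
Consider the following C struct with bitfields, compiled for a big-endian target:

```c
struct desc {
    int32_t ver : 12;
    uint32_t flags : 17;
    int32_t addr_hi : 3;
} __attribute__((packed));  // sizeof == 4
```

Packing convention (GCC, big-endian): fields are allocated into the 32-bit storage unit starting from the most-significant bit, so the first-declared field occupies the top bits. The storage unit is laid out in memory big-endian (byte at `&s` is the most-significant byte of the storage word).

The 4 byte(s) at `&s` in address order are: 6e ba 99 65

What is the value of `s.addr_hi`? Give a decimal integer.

[0]=0x6e [1]=0xba [2]=0x99 [3]=0x65 (big-endian) → word 0x6eba9965
ver:12 @ bit 20 → (0x6eba9965>>20)&0xfff = 0x6eb
flags:17 @ bit 3 → (0x6eba9965>>3)&0x1ffff = 0x1532c
addr_hi:3 @ bit 0 → (0x6eba9965>>0)&0x7 = 0x5  ←
addr_hi signed 3b, MSB=1: 5 - 8 = -3

-3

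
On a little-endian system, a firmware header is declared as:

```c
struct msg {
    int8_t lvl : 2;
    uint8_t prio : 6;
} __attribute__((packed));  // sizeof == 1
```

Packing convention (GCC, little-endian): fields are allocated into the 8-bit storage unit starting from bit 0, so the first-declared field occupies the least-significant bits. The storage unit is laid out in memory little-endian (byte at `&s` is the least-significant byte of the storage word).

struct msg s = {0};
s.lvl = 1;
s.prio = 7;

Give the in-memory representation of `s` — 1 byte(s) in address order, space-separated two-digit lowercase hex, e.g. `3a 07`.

1d

lvl (2b) val=1 bits=0x1 at bit 0: 0x01
prio (6b) val=7 bits=0x7 at bit 2: 0x1d
word = 0x1d → little-endian bytes:
  [0]=0x1d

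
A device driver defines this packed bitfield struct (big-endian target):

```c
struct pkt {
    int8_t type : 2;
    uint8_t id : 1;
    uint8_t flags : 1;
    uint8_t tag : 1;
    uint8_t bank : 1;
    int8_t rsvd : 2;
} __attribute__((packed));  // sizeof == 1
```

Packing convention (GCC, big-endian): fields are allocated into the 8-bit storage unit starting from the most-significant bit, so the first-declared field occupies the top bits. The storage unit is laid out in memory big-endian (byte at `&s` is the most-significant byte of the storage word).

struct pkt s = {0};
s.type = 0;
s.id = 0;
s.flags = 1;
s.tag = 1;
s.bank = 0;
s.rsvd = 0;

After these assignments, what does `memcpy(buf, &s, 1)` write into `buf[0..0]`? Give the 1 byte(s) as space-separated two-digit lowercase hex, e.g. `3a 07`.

type (2b) val=0 bits=0x0 at bit 6: 0x00
id (1b) val=0 bits=0x0 at bit 5: 0x00
flags (1b) val=1 bits=0x1 at bit 4: 0x10
tag (1b) val=1 bits=0x1 at bit 3: 0x18
bank (1b) val=0 bits=0x0 at bit 2: 0x18
rsvd (2b) val=0 bits=0x0 at bit 0: 0x18
word = 0x18 → big-endian bytes:
  [0]=0x18

18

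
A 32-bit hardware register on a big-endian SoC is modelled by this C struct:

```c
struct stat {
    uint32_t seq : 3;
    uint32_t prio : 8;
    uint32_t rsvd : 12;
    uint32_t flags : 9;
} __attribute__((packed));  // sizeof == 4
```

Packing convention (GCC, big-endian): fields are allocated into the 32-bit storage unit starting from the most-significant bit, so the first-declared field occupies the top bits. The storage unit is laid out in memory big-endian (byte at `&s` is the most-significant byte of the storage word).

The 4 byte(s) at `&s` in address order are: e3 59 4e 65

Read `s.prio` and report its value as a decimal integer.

[0]=0xe3 [1]=0x59 [2]=0x4e [3]=0x65 (big-endian) → word 0xe3594e65
seq [29+:3] = (word>>29) & 0x7 = 7
prio [21+:8] = (word>>21) & 0xff = 26  ←
rsvd [9+:12] = (word>>9) & 0xfff = 3239
flags [0+:9] = (word>>0) & 0x1ff = 101

26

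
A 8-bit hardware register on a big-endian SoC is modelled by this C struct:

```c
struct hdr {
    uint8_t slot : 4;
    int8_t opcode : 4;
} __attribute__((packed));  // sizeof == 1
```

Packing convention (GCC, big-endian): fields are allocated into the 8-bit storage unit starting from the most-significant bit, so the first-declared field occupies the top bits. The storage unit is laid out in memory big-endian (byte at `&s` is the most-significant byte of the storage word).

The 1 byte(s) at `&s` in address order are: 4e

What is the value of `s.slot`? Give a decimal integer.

4

[0]=0x4e (big-endian) → word 0x4e
slot:4 @ bit 4 → (0x4e>>4)&0xf = 0x4  ←
opcode:4 @ bit 0 → (0x4e>>0)&0xf = 0xe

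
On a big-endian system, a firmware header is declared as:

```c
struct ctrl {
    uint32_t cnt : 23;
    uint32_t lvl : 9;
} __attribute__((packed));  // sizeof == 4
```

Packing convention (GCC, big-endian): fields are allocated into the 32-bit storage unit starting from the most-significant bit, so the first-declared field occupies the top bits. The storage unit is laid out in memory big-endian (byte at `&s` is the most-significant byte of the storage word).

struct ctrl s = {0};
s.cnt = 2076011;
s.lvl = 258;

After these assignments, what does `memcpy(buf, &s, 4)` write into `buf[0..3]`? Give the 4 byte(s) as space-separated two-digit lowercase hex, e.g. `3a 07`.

3f 5a d7 02

cnt:23 = 2076011 → 0x1fad6b << 9 → word 0x3f5ad600
lvl:9 = 258 → 0x102 << 0 → word 0x3f5ad702
word = 0x3f5ad702 → big-endian bytes:
  [0]=0x3f  [1]=0x5a  [2]=0xd7  [3]=0x02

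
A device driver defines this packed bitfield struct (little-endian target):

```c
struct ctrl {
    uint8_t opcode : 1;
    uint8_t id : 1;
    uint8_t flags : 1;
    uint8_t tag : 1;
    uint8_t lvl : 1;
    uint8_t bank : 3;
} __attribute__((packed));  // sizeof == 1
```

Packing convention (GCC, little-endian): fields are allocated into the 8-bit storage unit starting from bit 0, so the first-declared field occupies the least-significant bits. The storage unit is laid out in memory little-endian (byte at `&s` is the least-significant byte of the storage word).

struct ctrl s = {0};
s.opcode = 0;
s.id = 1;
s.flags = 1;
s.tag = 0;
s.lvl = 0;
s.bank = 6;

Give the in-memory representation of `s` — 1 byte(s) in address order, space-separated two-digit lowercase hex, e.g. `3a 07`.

opcode:1 = 0 → 0x0 << 0 → word 0x00
id:1 = 1 → 0x1 << 1 → word 0x02
flags:1 = 1 → 0x1 << 2 → word 0x06
tag:1 = 0 → 0x0 << 3 → word 0x06
lvl:1 = 0 → 0x0 << 4 → word 0x06
bank:3 = 6 → 0x6 << 5 → word 0xc6
word = 0xc6 → little-endian bytes:
  [0]=0xc6

c6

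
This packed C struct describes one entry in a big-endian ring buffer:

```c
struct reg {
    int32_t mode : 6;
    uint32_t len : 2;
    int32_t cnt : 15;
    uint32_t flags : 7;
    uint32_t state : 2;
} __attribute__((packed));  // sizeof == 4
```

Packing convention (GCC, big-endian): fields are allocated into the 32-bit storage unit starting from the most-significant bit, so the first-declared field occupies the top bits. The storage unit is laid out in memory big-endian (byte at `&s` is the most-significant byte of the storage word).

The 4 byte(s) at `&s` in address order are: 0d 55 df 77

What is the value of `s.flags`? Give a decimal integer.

93

[0]=0x0d [1]=0x55 [2]=0xdf [3]=0x77 (big-endian) → word 0x0d55df77
mode:6 @ bit 26 → (0x0d55df77>>26)&0x3f = 0x3
len:2 @ bit 24 → (0x0d55df77>>24)&0x3 = 0x1
cnt:15 @ bit 9 → (0x0d55df77>>9)&0x7fff = 0x2aef
flags:7 @ bit 2 → (0x0d55df77>>2)&0x7f = 0x5d  ←
state:2 @ bit 0 → (0x0d55df77>>0)&0x3 = 0x3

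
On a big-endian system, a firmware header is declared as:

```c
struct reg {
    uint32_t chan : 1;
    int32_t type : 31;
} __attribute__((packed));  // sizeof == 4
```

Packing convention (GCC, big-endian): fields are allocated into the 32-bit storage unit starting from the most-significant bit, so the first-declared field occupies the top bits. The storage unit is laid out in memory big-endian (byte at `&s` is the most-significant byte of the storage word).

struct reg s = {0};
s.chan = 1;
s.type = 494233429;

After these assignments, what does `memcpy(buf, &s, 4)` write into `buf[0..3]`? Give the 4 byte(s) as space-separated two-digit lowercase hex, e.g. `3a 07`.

9d 75 67 55

chan (1b) val=1 bits=0x1 at bit 31: 0x80000000
type (31b) val=494233429 bits=0x1d756755 at bit 0: 0x9d756755
word = 0x9d756755 → big-endian bytes:
  [0]=0x9d  [1]=0x75  [2]=0x67  [3]=0x55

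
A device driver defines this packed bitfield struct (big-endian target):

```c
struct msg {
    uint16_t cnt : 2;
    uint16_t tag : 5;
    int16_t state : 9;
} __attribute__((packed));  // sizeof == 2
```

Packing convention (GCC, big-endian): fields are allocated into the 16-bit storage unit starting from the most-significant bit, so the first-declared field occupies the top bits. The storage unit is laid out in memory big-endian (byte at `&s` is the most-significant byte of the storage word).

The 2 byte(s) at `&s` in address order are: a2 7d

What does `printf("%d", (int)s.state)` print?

[0]=0xa2 [1]=0x7d (big-endian) → word 0xa27d
cnt:2 @ bit 14 → (0xa27d>>14)&0x3 = 0x2
tag:5 @ bit 9 → (0xa27d>>9)&0x1f = 0x11
state:9 @ bit 0 → (0xa27d>>0)&0x1ff = 0x7d  ←
state signed 9b, MSB=0: value = 125

125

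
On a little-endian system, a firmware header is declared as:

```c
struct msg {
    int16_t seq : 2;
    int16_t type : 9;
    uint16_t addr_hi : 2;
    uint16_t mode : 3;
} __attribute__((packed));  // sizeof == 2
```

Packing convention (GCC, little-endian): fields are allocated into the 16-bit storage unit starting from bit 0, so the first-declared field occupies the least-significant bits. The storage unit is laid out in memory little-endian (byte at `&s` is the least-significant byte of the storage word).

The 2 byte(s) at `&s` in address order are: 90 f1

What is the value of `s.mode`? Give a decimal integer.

[0]=0x90 [1]=0xf1 (little-endian) → word 0xf190
seq:2 @ bit 0 → (0xf190>>0)&0x3 = 0x0
type:9 @ bit 2 → (0xf190>>2)&0x1ff = 0x64
addr_hi:2 @ bit 11 → (0xf190>>11)&0x3 = 0x2
mode:3 @ bit 13 → (0xf190>>13)&0x7 = 0x7  ←

7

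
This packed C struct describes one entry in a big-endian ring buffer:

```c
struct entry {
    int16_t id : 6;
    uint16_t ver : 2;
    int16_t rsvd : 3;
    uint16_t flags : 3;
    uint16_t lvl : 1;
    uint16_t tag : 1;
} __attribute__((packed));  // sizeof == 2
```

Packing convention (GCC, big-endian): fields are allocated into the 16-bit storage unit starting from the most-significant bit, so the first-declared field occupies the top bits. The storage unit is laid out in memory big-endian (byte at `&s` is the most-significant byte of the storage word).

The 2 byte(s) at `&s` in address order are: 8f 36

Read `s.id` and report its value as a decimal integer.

[0]=0x8f [1]=0x36 (big-endian) → word 0x8f36
id:6 @ bit 10 → (0x8f36>>10)&0x3f = 0x23  ←
ver:2 @ bit 8 → (0x8f36>>8)&0x3 = 0x3
rsvd:3 @ bit 5 → (0x8f36>>5)&0x7 = 0x1
flags:3 @ bit 2 → (0x8f36>>2)&0x7 = 0x5
lvl:1 @ bit 1 → (0x8f36>>1)&0x1 = 0x1
tag:1 @ bit 0 → (0x8f36>>0)&0x1 = 0x0
id signed 6b, MSB=1: 35 - 64 = -29

-29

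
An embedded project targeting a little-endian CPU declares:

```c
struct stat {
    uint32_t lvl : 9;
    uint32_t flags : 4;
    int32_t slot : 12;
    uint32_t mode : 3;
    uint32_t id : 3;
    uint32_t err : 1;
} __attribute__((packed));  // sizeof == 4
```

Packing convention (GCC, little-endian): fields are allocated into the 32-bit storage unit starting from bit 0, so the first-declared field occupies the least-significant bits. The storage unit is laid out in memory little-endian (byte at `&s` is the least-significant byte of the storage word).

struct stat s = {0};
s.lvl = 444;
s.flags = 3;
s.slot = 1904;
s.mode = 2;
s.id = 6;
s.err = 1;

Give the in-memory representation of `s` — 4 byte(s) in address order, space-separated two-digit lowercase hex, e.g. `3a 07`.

bc 07 ee e4

lvl (9b) val=444 bits=0x1bc at bit 0: 0x000001bc
flags (4b) val=3 bits=0x3 at bit 9: 0x000007bc
slot (12b) val=1904 bits=0x770 at bit 13: 0x00ee07bc
mode (3b) val=2 bits=0x2 at bit 25: 0x04ee07bc
id (3b) val=6 bits=0x6 at bit 28: 0x64ee07bc
err (1b) val=1 bits=0x1 at bit 31: 0xe4ee07bc
word = 0xe4ee07bc → little-endian bytes:
  [0]=0xbc  [1]=0x07  [2]=0xee  [3]=0xe4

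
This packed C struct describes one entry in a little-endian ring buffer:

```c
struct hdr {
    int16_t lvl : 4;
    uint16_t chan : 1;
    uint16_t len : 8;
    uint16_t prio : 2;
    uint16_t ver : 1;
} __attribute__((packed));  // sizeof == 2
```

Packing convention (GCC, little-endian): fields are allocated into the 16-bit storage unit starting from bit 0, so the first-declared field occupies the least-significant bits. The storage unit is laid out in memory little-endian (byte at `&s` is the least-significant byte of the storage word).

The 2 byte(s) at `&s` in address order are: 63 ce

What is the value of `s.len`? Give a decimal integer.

[0]=0x63 [1]=0xce (little-endian) → word 0xce63
lvl [0+:4] = (word>>0) & 0xf = 3
chan [4+:1] = (word>>4) & 0x1 = 0
len [5+:8] = (word>>5) & 0xff = 115  ←
prio [13+:2] = (word>>13) & 0x3 = 2
ver [15+:1] = (word>>15) & 0x1 = 1

115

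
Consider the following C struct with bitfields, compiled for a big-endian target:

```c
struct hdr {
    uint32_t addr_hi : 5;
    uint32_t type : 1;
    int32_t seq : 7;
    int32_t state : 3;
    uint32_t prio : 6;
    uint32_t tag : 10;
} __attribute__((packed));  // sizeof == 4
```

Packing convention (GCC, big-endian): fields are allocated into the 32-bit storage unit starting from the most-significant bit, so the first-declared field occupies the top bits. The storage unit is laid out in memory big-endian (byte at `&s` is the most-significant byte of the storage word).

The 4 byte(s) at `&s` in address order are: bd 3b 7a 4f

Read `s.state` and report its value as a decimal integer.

[0]=0xbd [1]=0x3b [2]=0x7a [3]=0x4f (big-endian) → word 0xbd3b7a4f
addr_hi:5 @ bit 27 → (0xbd3b7a4f>>27)&0x1f = 0x17
type:1 @ bit 26 → (0xbd3b7a4f>>26)&0x1 = 0x1
seq:7 @ bit 19 → (0xbd3b7a4f>>19)&0x7f = 0x27
state:3 @ bit 16 → (0xbd3b7a4f>>16)&0x7 = 0x3  ←
prio:6 @ bit 10 → (0xbd3b7a4f>>10)&0x3f = 0x1e
tag:10 @ bit 0 → (0xbd3b7a4f>>0)&0x3ff = 0x24f
state signed 3b, MSB=0: value = 3

3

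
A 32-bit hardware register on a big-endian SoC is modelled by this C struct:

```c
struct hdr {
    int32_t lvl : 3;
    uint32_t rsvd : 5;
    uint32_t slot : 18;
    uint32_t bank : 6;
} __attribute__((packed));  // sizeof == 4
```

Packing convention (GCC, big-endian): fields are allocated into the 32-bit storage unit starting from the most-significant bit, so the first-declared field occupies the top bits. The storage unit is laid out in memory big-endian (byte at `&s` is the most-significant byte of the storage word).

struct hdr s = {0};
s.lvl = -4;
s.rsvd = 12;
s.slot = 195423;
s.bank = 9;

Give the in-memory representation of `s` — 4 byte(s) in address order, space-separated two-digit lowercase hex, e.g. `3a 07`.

lvl:3 = -4 → 0x4 << 29 → word 0x80000000
rsvd:5 = 12 → 0xc << 24 → word 0x8c000000
slot:18 = 195423 → 0x2fb5f << 6 → word 0x8cbed7c0
bank:6 = 9 → 0x9 << 0 → word 0x8cbed7c9
word = 0x8cbed7c9 → big-endian bytes:
  [0]=0x8c  [1]=0xbe  [2]=0xd7  [3]=0xc9

8c be d7 c9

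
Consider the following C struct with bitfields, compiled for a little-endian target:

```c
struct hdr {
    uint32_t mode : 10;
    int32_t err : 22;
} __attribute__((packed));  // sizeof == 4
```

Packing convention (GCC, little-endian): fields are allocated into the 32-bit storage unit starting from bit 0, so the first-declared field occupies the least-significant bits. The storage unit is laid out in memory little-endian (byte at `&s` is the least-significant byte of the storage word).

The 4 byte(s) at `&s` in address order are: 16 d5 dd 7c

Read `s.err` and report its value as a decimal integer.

2045813

[0]=0x16 [1]=0xd5 [2]=0xdd [3]=0x7c (little-endian) → word 0x7cddd516
mode [0+:10] = (word>>0) & 0x3ff = 278
err [10+:22] = (word>>10) & 0x3fffff = 2045813  ←
err signed 22b, MSB=0: value = 2045813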